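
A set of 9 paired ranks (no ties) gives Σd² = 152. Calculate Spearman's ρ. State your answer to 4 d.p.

ρ = 1 − 6Σd² / [n(n²−1)] = 1 − 6×152 / (9×80)
  = 1 − 912/720 = 1 − 1.26667 ≈ -0.2667

-0.2667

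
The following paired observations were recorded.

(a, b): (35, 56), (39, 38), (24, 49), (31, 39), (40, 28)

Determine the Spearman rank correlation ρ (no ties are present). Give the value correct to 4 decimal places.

-0.7000

Rank a: 3, 4, 1, 2, 5
Rank b: 5, 2, 4, 3, 1
d = rank(a) − rank(b): -2, 2, -3, -1, 4; Σd² = 34
ρ = 1 − 6Σd² / [n(n²−1)] = 1 − 6×34 / (5×24) = 1 − 204/120 ≈ -0.7000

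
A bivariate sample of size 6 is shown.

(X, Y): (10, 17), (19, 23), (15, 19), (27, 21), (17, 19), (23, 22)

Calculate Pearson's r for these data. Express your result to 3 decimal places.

n = 6, ΣX = 111, ΣY = 121, ΣX² = 2233, ΣY² = 2465, ΣXY = 2288
nΣXY − ΣXΣY = 13728 − 13431 = 297
nΣX² − (ΣX)² = 13398 − 12321 = 1077; nΣY² − (ΣY)² = 14790 − 14641 = 149
r = 297 / √(1077 × 149) = 297 / 400.5908 ≈ 0.741

0.741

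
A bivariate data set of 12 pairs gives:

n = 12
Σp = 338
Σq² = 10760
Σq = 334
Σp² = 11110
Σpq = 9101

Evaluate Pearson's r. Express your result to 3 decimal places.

-0.201

r = (nΣpq − ΣpΣq) / √[(nΣp² − (Σp)²)(nΣq² − (Σq)²)]
Numerator: 12×9101 − 338×334 = -3680
Denominator: √[(133320 − 114244)(129120 − 111556)] = √[19076 × 17564] = 18304.3947
r = -3680 / 18304.3947 ≈ -0.201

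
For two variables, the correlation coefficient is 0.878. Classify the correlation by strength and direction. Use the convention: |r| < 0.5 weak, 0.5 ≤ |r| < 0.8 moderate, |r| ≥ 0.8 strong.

strong positive

r = 0.878 > 0 so the relationship is positive.
|r| = 0.878, which falls in the strong range.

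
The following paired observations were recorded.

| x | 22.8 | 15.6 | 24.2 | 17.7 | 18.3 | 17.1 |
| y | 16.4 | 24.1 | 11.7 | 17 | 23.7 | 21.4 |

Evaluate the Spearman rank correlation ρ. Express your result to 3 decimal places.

-0.829

Rank x: 5, 1, 6, 3, 4, 2
Rank y: 2, 6, 1, 3, 5, 4
d = rank(x) − rank(y): 3, -5, 5, 0, -1, -2; Σd² = 64
ρ = 1 − 6Σd² / [n(n²−1)] = 1 − 6×64 / (6×35) = 1 − 384/210 ≈ -0.829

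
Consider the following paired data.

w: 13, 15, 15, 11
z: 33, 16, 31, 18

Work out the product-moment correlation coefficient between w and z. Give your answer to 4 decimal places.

0.1793

n = 4, Σw = 54, Σz = 98, Σw² = 740, Σz² = 2630, Σwz = 1332
nΣwz − ΣwΣz = 5328 − 5292 = 36
nΣw² − (Σw)² = 2960 − 2916 = 44; nΣz² − (Σz)² = 10520 − 9604 = 916
r = 36 / √(44 × 916) = 36 / 200.7586 ≈ 0.1793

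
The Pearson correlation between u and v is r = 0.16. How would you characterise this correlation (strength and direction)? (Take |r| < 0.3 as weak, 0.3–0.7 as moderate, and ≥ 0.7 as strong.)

r = 0.16 > 0 so the relationship is positive.
|r| = 0.16, which falls in the weak range.

weak positive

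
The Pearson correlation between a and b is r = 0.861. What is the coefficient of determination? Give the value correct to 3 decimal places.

r² = (0.861)² = 0.741

0.741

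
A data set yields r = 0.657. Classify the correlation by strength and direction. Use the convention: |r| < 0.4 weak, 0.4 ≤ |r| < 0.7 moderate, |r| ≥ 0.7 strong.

moderate positive

r = 0.657 > 0 so the relationship is positive.
|r| = 0.657, which falls in the moderate range.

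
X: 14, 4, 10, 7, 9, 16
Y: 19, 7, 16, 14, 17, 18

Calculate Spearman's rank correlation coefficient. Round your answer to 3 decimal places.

0.886

Rank X: 5, 1, 4, 2, 3, 6
Rank Y: 6, 1, 3, 2, 4, 5
d = rank(X) − rank(Y): -1, 0, 1, 0, -1, 1; Σd² = 4
ρ = 1 − 6Σd² / [n(n²−1)] = 1 − 6×4 / (6×35) = 1 − 24/210 ≈ 0.886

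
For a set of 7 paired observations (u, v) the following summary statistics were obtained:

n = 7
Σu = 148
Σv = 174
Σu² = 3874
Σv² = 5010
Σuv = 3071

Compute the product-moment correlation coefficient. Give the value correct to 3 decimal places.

r = (nΣuv − ΣuΣv) / √[(nΣu² − (Σu)²)(nΣv² − (Σv)²)]
Numerator: 7×3071 − 148×174 = -4255
Denominator: √[(27118 − 21904)(35070 − 30276)] = √[5214 × 4794] = 4999.5916
r = -4255 / 4999.5916 ≈ -0.851

-0.851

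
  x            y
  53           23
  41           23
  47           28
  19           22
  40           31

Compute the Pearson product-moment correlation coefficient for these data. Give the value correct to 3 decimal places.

n = 5, Σx = 200, Σy = 127, Σx² = 8660, Σy² = 3287, Σxy = 5136
nΣxy − ΣxΣy = 25680 − 25400 = 280
nΣx² − (Σx)² = 43300 − 40000 = 3300; nΣy² − (Σy)² = 16435 − 16129 = 306
r = 280 / √(3300 × 306) = 280 / 1004.8881 ≈ 0.279

0.279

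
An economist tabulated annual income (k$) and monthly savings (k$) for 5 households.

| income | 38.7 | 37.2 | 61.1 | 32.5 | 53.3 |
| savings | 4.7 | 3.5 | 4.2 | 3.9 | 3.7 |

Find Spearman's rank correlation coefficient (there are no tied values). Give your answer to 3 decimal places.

0.300

Rank income: 3, 2, 5, 1, 4
Rank savings: 5, 1, 4, 3, 2
d = rank(income) − rank(savings): -2, 1, 1, -2, 2; Σd² = 14
ρ = 1 − 6Σd² / [n(n²−1)] = 1 − 6×14 / (5×24) = 1 − 84/120 ≈ 0.300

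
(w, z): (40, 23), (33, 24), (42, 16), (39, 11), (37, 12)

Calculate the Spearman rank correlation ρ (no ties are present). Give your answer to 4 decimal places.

-0.2000

Rank w: 4, 1, 5, 3, 2
Rank z: 4, 5, 3, 1, 2
d = rank(w) − rank(z): 0, -4, 2, 2, 0; Σd² = 24
ρ = 1 − 6Σd² / [n(n²−1)] = 1 − 6×24 / (5×24) = 1 − 144/120 ≈ -0.2000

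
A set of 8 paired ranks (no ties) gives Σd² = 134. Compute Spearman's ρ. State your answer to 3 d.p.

-0.595

ρ = 1 − 6Σd² / [n(n²−1)] = 1 − 6×134 / (8×63)
  = 1 − 804/504 = 1 − 1.5952 ≈ -0.595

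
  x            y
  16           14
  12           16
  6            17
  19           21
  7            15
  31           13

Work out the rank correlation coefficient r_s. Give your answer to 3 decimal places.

-0.371

Rank x: 4, 3, 1, 5, 2, 6
Rank y: 2, 4, 5, 6, 3, 1
d = rank(x) − rank(y): 2, -1, -4, -1, -1, 5; Σd² = 48
ρ = 1 − 6Σd² / [n(n²−1)] = 1 − 6×48 / (6×35) = 1 − 288/210 ≈ -0.371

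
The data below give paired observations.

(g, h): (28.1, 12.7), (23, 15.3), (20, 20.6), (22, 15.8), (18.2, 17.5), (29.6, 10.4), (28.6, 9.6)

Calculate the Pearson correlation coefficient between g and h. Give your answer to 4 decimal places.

n = 7, Σg = 169.5, Σh = 101.9, Σg² = 4227.97, Σh² = 1575.95, Σgh = 2369.27
nΣgh − ΣgΣh = 16584.89 − 17272.05 = -687.16
nΣg² − (Σg)² = 29595.79 − 28730.25 = 865.54; nΣh² − (Σh)² = 11031.65 − 10383.61 = 648.04
r = -687.16 / √(865.54 × 648.04) = -687.16 / 748.9356 ≈ -0.9175

-0.9175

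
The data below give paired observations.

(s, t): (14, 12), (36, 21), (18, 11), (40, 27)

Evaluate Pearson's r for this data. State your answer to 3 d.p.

0.964

n = 4, Σs = 108, Σt = 71, Σs² = 3416, Σt² = 1435, Σst = 2202
nΣst − ΣsΣt = 8808 − 7668 = 1140
nΣs² − (Σs)² = 13664 − 11664 = 2000; nΣt² − (Σt)² = 5740 − 5041 = 699
r = 1140 / √(2000 × 699) = 1140 / 1182.3705 ≈ 0.964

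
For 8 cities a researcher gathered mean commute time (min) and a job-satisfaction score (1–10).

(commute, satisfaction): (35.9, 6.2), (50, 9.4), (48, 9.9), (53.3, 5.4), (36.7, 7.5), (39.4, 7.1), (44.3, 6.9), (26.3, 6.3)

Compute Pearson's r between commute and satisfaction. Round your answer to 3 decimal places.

n = 8, Σx = 333.9, Σy = 58.7, Σx² = 14487.13, Σy² = 447.93, Σxy = 2481.95
nΣxy − ΣxΣy = 19855.6 − 19599.93 = 255.67
nΣx² − (Σx)² = 115897.04 − 111489.21 = 4407.83; nΣy² − (Σy)² = 3583.44 − 3445.69 = 137.75
r = 255.67 / √(4407.83 × 137.75) = 255.67 / 779.2166 ≈ 0.328

0.328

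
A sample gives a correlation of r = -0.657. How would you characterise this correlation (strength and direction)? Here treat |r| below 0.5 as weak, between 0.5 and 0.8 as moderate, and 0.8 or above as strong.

r = -0.657 < 0 so the relationship is negative.
|r| = 0.657, which falls in the moderate range.

moderate negative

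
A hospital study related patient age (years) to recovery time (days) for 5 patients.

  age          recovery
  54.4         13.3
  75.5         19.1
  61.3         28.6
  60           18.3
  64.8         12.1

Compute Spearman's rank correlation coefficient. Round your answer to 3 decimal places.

0.200

Rank age: 1, 5, 3, 2, 4
Rank recovery: 2, 4, 5, 3, 1
d = rank(age) − rank(recovery): -1, 1, -2, -1, 3; Σd² = 16
ρ = 1 − 6Σd² / [n(n²−1)] = 1 − 6×16 / (5×24) = 1 − 96/120 ≈ 0.200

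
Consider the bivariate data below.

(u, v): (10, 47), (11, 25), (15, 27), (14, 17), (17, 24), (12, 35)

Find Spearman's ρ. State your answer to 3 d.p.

Rank u: 1, 2, 5, 4, 6, 3
Rank v: 6, 3, 4, 1, 2, 5
d = rank(u) − rank(v): -5, -1, 1, 3, 4, -2; Σd² = 56
ρ = 1 − 6Σd² / [n(n²−1)] = 1 − 6×56 / (6×35) = 1 − 336/210 ≈ -0.600

-0.600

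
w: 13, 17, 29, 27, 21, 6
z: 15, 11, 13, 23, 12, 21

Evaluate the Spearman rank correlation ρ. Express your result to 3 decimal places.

-0.086

Rank w: 2, 3, 6, 5, 4, 1
Rank z: 4, 1, 3, 6, 2, 5
d = rank(w) − rank(z): -2, 2, 3, -1, 2, -4; Σd² = 38
ρ = 1 − 6Σd² / [n(n²−1)] = 1 − 6×38 / (6×35) = 1 − 228/210 ≈ -0.086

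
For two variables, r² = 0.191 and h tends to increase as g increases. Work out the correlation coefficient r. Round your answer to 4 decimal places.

|r| = √0.191 = 0.4370
The association is positive, so r = 0.4370.

0.4370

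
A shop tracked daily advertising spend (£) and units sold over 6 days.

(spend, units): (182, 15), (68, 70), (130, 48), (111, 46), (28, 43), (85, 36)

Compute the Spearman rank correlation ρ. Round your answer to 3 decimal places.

-0.314

Rank spend: 6, 2, 5, 4, 1, 3
Rank units: 1, 6, 5, 4, 3, 2
d = rank(spend) − rank(units): 5, -4, 0, 0, -2, 1; Σd² = 46
ρ = 1 − 6Σd² / [n(n²−1)] = 1 − 6×46 / (6×35) = 1 − 276/210 ≈ -0.314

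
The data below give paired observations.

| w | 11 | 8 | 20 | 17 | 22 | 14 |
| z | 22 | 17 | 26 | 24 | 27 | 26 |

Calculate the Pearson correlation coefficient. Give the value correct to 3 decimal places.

n = 6, Σw = 92, Σz = 142, Σw² = 1554, Σz² = 3430, Σwz = 2264
nΣwz − ΣwΣz = 13584 − 13064 = 520
nΣw² − (Σw)² = 9324 − 8464 = 860; nΣz² − (Σz)² = 20580 − 20164 = 416
r = 520 / √(860 × 416) = 520 / 598.1304 ≈ 0.869

0.869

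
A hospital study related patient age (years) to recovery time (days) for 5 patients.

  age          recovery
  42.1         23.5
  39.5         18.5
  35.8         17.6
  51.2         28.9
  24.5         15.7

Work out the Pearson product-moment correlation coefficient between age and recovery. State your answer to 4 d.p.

n = 5, Σx = 193.1, Σy = 104.2, Σx² = 7835.99, Σy² = 2285.96, Σxy = 4214.51
nΣxy − ΣxΣy = 21072.55 − 20121.02 = 951.53
nΣx² − (Σx)² = 39179.95 − 37287.61 = 1892.34; nΣy² − (Σy)² = 11429.8 − 10857.64 = 572.16
r = 951.53 / √(1892.34 × 572.16) = 951.53 / 1040.5389 ≈ 0.9145

0.9145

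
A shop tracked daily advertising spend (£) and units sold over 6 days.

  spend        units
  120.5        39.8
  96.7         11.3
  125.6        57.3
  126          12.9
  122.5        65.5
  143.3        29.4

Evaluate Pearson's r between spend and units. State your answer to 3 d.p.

n = 6, Σx = 734.6, Σy = 216.2, Σx² = 91063.64, Σy² = 10316.04, Σxy = 26947.66
nΣxy − ΣxΣy = 161685.96 − 158820.52 = 2865.44
nΣx² − (Σx)² = 546381.84 − 539637.16 = 6744.68; nΣy² − (Σy)² = 61896.24 − 46742.44 = 15153.8
r = 2865.44 / √(6744.68 × 15153.8) = 2865.44 / 10109.7741 ≈ 0.283

0.283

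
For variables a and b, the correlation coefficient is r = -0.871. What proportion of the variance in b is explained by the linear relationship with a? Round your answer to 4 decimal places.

0.7586

r² = (-0.871)² = 0.7586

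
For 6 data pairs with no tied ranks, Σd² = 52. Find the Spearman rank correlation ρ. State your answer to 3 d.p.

-0.486

ρ = 1 − 6Σd² / [n(n²−1)] = 1 − 6×52 / (6×35)
  = 1 − 312/210 = 1 − 1.4857 ≈ -0.486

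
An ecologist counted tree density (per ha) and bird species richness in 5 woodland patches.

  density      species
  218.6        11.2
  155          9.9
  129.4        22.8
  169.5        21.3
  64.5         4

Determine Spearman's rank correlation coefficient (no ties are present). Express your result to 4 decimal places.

Rank density: 5, 3, 2, 4, 1
Rank species: 3, 2, 5, 4, 1
d = rank(density) − rank(species): 2, 1, -3, 0, 0; Σd² = 14
ρ = 1 − 6Σd² / [n(n²−1)] = 1 − 6×14 / (5×24) = 1 − 84/120 ≈ 0.3000

0.3000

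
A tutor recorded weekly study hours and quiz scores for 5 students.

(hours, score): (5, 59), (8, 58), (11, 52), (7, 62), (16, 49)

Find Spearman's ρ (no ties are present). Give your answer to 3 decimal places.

Rank hours: 1, 3, 4, 2, 5
Rank score: 4, 3, 2, 5, 1
d = rank(hours) − rank(score): -3, 0, 2, -3, 4; Σd² = 38
ρ = 1 − 6Σd² / [n(n²−1)] = 1 − 6×38 / (5×24) = 1 − 228/120 ≈ -0.900

-0.900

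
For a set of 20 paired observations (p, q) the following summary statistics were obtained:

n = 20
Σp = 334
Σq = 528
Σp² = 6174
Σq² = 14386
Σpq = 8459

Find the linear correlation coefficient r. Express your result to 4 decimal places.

-0.6948

r = (nΣpq − ΣpΣq) / √[(nΣp² − (Σp)²)(nΣq² − (Σq)²)]
Numerator: 20×8459 − 334×528 = -7172
Denominator: √[(123480 − 111556)(287720 − 278784)] = √[11924 × 8936] = 10322.4447
r = -7172 / 10322.4447 ≈ -0.6948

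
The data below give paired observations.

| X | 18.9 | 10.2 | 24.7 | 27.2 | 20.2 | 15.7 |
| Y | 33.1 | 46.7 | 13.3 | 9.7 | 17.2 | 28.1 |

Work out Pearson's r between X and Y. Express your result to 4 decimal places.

n = 6, ΣX = 116.9, ΣY = 148.1, ΣX² = 2465.71, ΣY² = 4632.93, ΣXY = 2482.89
nΣXY − ΣXΣY = 14897.34 − 17312.89 = -2415.55
nΣX² − (ΣX)² = 14794.26 − 13665.61 = 1128.65; nΣY² − (ΣY)² = 27797.58 − 21933.61 = 5863.97
r = -2415.55 / √(1128.65 × 5863.97) = -2415.55 / 2572.6192 ≈ -0.9389

-0.9389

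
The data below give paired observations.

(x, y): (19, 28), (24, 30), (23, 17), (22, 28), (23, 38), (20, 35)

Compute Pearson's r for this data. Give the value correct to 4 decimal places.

-0.1373

n = 6, Σx = 131, Σy = 176, Σx² = 2879, Σy² = 5426, Σxy = 3833
nΣxy − ΣxΣy = 22998 − 23056 = -58
nΣx² − (Σx)² = 17274 − 17161 = 113; nΣy² − (Σy)² = 32556 − 30976 = 1580
r = -58 / √(113 × 1580) = -58 / 422.5399 ≈ -0.1373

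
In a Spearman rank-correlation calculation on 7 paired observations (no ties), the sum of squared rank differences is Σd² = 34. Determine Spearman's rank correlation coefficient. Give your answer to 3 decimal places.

0.393

ρ = 1 − 6Σd² / [n(n²−1)] = 1 − 6×34 / (7×48)
  = 1 − 204/336 = 1 − 0.6071 ≈ 0.393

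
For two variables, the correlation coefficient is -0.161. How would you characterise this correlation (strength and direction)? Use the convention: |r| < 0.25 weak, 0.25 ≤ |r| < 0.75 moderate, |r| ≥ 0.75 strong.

weak negative

r = -0.161 < 0 so the relationship is negative.
|r| = 0.161, which falls in the weak range.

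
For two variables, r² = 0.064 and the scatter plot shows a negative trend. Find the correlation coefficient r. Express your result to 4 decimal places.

|r| = √0.064 = 0.2530
The association is negative, so r = −0.2530.

-0.2530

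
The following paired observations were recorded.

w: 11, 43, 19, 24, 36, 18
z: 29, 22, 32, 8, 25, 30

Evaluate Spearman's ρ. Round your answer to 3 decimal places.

Rank w: 1, 6, 3, 4, 5, 2
Rank z: 4, 2, 6, 1, 3, 5
d = rank(w) − rank(z): -3, 4, -3, 3, 2, -3; Σd² = 56
ρ = 1 − 6Σd² / [n(n²−1)] = 1 − 6×56 / (6×35) = 1 − 336/210 ≈ -0.600

-0.600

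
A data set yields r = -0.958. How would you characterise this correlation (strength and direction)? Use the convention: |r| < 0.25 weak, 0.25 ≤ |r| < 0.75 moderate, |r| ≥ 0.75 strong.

strong negative

r = -0.958 < 0 so the relationship is negative.
|r| = 0.958, which falls in the strong range.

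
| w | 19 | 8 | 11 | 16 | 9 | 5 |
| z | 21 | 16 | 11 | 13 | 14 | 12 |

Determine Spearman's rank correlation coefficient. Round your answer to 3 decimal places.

0.314

Rank w: 6, 2, 4, 5, 3, 1
Rank z: 6, 5, 1, 3, 4, 2
d = rank(w) − rank(z): 0, -3, 3, 2, -1, -1; Σd² = 24
ρ = 1 − 6Σd² / [n(n²−1)] = 1 − 6×24 / (6×35) = 1 − 144/210 ≈ 0.314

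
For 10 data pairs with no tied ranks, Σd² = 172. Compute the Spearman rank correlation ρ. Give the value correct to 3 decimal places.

ρ = 1 − 6Σd² / [n(n²−1)] = 1 − 6×172 / (10×99)
  = 1 − 1032/990 = 1 − 1.0424 ≈ -0.042

-0.042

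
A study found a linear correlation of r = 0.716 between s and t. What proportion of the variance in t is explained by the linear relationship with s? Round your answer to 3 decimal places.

0.513

r² = (0.716)² = 0.513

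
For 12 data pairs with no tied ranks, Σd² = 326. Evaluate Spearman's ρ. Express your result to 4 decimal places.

-0.1399

ρ = 1 − 6Σd² / [n(n²−1)] = 1 − 6×326 / (12×143)
  = 1 − 1956/1716 = 1 − 1.13986 ≈ -0.1399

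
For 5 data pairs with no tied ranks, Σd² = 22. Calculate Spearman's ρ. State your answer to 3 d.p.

-0.100

ρ = 1 − 6Σd² / [n(n²−1)] = 1 − 6×22 / (5×24)
  = 1 − 132/120 = 1 − 1.1000 ≈ -0.100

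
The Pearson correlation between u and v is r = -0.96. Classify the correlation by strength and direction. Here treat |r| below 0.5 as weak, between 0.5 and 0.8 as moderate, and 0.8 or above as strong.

r = -0.96 < 0 so the relationship is negative.
|r| = 0.96, which falls in the strong range.

strong negative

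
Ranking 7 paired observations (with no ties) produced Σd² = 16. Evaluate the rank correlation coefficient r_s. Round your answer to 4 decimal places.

0.7143

ρ = 1 − 6Σd² / [n(n²−1)] = 1 − 6×16 / (7×48)
  = 1 − 96/336 = 1 − 0.28571 ≈ 0.7143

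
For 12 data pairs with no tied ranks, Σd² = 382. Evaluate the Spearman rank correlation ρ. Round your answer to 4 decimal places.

ρ = 1 − 6Σd² / [n(n²−1)] = 1 − 6×382 / (12×143)
  = 1 − 2292/1716 = 1 − 1.33566 ≈ -0.3357

-0.3357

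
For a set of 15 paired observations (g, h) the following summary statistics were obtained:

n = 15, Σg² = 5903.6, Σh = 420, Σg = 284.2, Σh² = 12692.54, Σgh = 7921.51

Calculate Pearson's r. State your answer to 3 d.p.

-0.052

r = (nΣgh − ΣgΣh) / √[(nΣg² − (Σg)²)(nΣh² − (Σh)²)]
Numerator: 15×7921.51 − 284.2×420 = -541.35
Denominator: √[(88554 − 80769.64)(190388.1 − 176400)] = √[7784.36 × 13988.1] = 10434.9608
r = -541.35 / 10434.9608 ≈ -0.052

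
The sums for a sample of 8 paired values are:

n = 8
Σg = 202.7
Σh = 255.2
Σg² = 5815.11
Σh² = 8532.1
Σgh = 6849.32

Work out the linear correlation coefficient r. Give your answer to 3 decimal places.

0.743

r = (nΣgh − ΣgΣh) / √[(nΣg² − (Σg)²)(nΣh² − (Σh)²)]
Numerator: 8×6849.32 − 202.7×255.2 = 3065.52
Denominator: √[(46520.88 − 41087.29)(68256.8 − 65127.04)] = √[5433.59 × 3129.76] = 4123.8129
r = 3065.52 / 4123.8129 ≈ 0.743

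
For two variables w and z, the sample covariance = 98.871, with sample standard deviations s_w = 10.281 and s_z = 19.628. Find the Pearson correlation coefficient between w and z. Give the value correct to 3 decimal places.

0.490

r = Cov(w,z) / (s_w · s_z) = 98.871 / (10.281 × 19.628)
  = 98.871 / 201.7955 ≈ 0.490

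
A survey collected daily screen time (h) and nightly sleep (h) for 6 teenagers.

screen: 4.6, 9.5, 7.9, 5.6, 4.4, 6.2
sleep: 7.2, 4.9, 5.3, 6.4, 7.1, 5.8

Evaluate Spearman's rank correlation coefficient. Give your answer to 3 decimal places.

Rank screen: 2, 6, 5, 3, 1, 4
Rank sleep: 6, 1, 2, 4, 5, 3
d = rank(screen) − rank(sleep): -4, 5, 3, -1, -4, 1; Σd² = 68
ρ = 1 − 6Σd² / [n(n²−1)] = 1 − 6×68 / (6×35) = 1 − 408/210 ≈ -0.943

-0.943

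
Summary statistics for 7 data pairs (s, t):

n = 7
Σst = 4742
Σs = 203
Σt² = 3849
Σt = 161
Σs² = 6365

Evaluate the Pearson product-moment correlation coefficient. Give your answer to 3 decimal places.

0.276

r = (nΣst − ΣsΣt) / √[(nΣs² − (Σs)²)(nΣt² − (Σt)²)]
Numerator: 7×4742 − 203×161 = 511
Denominator: √[(44555 − 41209)(26943 − 25921)] = √[3346 × 1022] = 1849.2193
r = 511 / 1849.2193 ≈ 0.276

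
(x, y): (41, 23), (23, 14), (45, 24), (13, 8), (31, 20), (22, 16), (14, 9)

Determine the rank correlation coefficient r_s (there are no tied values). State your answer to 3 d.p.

Rank x: 6, 4, 7, 1, 5, 3, 2
Rank y: 6, 3, 7, 1, 5, 4, 2
d = rank(x) − rank(y): 0, 1, 0, 0, 0, -1, 0; Σd² = 2
ρ = 1 − 6Σd² / [n(n²−1)] = 1 − 6×2 / (7×48) = 1 − 12/336 ≈ 0.964

0.964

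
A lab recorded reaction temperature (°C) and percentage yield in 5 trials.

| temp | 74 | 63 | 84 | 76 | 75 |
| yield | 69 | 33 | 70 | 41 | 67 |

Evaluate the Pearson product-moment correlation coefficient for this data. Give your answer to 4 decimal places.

n = 5, Σx = 372, Σy = 280, Σx² = 27902, Σy² = 16920, Σxy = 21206
nΣxy − ΣxΣy = 106030 − 104160 = 1870
nΣx² − (Σx)² = 139510 − 138384 = 1126; nΣy² − (Σy)² = 84600 − 78400 = 6200
r = 1870 / √(1126 × 6200) = 1870 / 2642.1961 ≈ 0.7077

0.7077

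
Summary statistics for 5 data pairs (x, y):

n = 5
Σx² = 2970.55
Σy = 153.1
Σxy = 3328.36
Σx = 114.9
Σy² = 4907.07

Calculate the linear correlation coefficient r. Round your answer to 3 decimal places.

-0.706

r = (nΣxy − ΣxΣy) / √[(nΣx² − (Σx)²)(nΣy² − (Σy)²)]
Numerator: 5×3328.36 − 114.9×153.1 = -949.39
Denominator: √[(14852.75 − 13202.01)(24535.35 − 23439.61)] = √[1650.74 × 1095.74] = 1344.9096
r = -949.39 / 1344.9096 ≈ -0.706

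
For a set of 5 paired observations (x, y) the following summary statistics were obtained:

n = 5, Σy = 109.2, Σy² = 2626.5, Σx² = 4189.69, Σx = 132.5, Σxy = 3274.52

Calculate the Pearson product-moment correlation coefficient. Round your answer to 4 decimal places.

0.9404

r = (nΣxy − ΣxΣy) / √[(nΣx² − (Σx)²)(nΣy² − (Σy)²)]
Numerator: 5×3274.52 − 132.5×109.2 = 1903.6
Denominator: √[(20948.45 − 17556.25)(13132.5 − 11924.64)] = √[3392.2 × 1207.86] = 2024.1795
r = 1903.6 / 2024.1795 ≈ 0.9404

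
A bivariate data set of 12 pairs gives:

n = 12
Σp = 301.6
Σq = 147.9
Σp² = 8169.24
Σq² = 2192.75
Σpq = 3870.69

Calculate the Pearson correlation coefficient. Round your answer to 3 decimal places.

0.329

r = (nΣpq − ΣpΣq) / √[(nΣp² − (Σp)²)(nΣq² − (Σq)²)]
Numerator: 12×3870.69 − 301.6×147.9 = 1841.64
Denominator: √[(98030.88 − 90962.56)(26313 − 21874.41)] = √[7068.32 × 4438.59] = 5601.1940
r = 1841.64 / 5601.1940 ≈ 0.329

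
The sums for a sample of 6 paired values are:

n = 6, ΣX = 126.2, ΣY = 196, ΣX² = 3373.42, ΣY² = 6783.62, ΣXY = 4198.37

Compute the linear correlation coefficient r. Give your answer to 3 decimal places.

r = (nΣXY − ΣXΣY) / √[(nΣX² − (ΣX)²)(nΣY² − (ΣY)²)]
Numerator: 6×4198.37 − 126.2×196 = 455.02
Denominator: √[(20240.52 − 15926.44)(40701.72 − 38416)] = √[4314.08 × 2285.72] = 3140.1877
r = 455.02 / 3140.1877 ≈ 0.145

0.145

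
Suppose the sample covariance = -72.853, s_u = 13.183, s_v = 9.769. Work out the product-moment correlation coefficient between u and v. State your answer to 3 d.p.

-0.566

r = Cov(u,v) / (s_u · s_v) = -72.853 / (13.183 × 9.769)
  = -72.853 / 128.7847 ≈ -0.566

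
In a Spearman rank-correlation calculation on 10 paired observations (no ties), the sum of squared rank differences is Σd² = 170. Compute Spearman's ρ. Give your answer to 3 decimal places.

-0.030

ρ = 1 − 6Σd² / [n(n²−1)] = 1 − 6×170 / (10×99)
  = 1 − 1020/990 = 1 − 1.0303 ≈ -0.030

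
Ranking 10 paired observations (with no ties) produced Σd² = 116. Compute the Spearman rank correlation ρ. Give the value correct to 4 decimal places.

0.2970

ρ = 1 − 6Σd² / [n(n²−1)] = 1 − 6×116 / (10×99)
  = 1 − 696/990 = 1 − 0.70303 ≈ 0.2970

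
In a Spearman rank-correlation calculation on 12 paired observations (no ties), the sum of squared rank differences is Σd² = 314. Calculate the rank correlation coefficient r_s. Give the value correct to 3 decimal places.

-0.098

ρ = 1 − 6Σd² / [n(n²−1)] = 1 − 6×314 / (12×143)
  = 1 − 1884/1716 = 1 − 1.0979 ≈ -0.098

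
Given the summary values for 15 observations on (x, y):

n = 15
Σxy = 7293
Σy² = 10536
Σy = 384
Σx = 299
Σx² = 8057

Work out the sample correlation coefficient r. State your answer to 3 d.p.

r = (nΣxy − ΣxΣy) / √[(nΣx² − (Σx)²)(nΣy² − (Σy)²)]
Numerator: 15×7293 − 299×384 = -5421
Denominator: √[(120855 − 89401)(158040 − 147456)] = √[31454 × 10584] = 18245.7978
r = -5421 / 18245.7978 ≈ -0.297

-0.297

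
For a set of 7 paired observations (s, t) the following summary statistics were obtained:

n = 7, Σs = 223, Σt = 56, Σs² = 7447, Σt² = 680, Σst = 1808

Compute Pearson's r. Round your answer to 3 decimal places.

r = (nΣst − ΣsΣt) / √[(nΣs² − (Σs)²)(nΣt² − (Σt)²)]
Numerator: 7×1808 − 223×56 = 168
Denominator: √[(52129 − 49729)(4760 − 3136)] = √[2400 × 1624] = 1974.2340
r = 168 / 1974.2340 ≈ 0.085

0.085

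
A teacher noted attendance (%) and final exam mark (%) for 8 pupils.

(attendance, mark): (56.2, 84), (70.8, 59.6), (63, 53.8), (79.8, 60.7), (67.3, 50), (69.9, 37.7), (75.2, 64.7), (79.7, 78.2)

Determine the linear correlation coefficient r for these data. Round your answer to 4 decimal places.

-0.0625

n = 8, Σx = 561.9, Σy = 488.7, Σx² = 39930.55, Σy² = 31409.71, Σxy = 34271.95
nΣxy − ΣxΣy = 274175.6 − 274600.53 = -424.93
nΣx² − (Σx)² = 319444.4 − 315731.61 = 3712.79; nΣy² − (Σy)² = 251277.68 − 238827.69 = 12449.99
r = -424.93 / √(3712.79 × 12449.99) = -424.93 / 6798.8380 ≈ -0.0625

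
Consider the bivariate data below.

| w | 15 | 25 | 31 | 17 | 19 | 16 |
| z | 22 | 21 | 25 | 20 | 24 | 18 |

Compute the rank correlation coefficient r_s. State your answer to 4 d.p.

Rank w: 1, 5, 6, 3, 4, 2
Rank z: 4, 3, 6, 2, 5, 1
d = rank(w) − rank(z): -3, 2, 0, 1, -1, 1; Σd² = 16
ρ = 1 − 6Σd² / [n(n²−1)] = 1 − 6×16 / (6×35) = 1 − 96/210 ≈ 0.5429

0.5429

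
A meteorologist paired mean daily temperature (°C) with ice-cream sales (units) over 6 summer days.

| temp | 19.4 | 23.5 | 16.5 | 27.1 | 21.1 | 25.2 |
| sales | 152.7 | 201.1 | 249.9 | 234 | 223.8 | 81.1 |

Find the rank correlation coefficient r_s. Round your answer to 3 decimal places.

-0.257

Rank temp: 2, 4, 1, 6, 3, 5
Rank sales: 2, 3, 6, 5, 4, 1
d = rank(temp) − rank(sales): 0, 1, -5, 1, -1, 4; Σd² = 44
ρ = 1 − 6Σd² / [n(n²−1)] = 1 − 6×44 / (6×35) = 1 − 264/210 ≈ -0.257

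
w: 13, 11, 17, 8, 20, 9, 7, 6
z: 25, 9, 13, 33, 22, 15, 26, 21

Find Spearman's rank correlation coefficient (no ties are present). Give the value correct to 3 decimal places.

-0.310

Rank w: 6, 5, 7, 3, 8, 4, 2, 1
Rank z: 6, 1, 2, 8, 5, 3, 7, 4
d = rank(w) − rank(z): 0, 4, 5, -5, 3, 1, -5, -3; Σd² = 110
ρ = 1 − 6Σd² / [n(n²−1)] = 1 − 6×110 / (8×63) = 1 − 660/504 ≈ -0.310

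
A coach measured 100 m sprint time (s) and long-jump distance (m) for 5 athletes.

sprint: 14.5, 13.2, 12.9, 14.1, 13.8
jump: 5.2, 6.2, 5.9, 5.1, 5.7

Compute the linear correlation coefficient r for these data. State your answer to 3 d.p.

n = 5, Σx = 68.5, Σy = 28.1, Σx² = 940.15, Σy² = 158.79, Σxy = 383.92
nΣxy − ΣxΣy = 1919.6 − 1924.85 = -5.25
nΣx² − (Σx)² = 4700.75 − 4692.25 = 8.5; nΣy² − (Σy)² = 793.95 − 789.61 = 4.34
r = -5.25 / √(8.5 × 4.34) = -5.25 / 6.0737 ≈ -0.864

-0.864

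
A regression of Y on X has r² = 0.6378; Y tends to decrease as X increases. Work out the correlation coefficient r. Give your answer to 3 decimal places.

-0.799

|r| = √0.6378 = 0.799
The association is negative, so r = −0.799.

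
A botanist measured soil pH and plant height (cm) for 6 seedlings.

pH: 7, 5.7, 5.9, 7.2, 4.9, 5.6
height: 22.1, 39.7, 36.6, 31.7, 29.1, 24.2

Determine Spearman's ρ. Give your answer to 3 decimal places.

Rank pH: 5, 3, 4, 6, 1, 2
Rank height: 1, 6, 5, 4, 3, 2
d = rank(pH) − rank(height): 4, -3, -1, 2, -2, 0; Σd² = 34
ρ = 1 − 6Σd² / [n(n²−1)] = 1 − 6×34 / (6×35) = 1 − 204/210 ≈ 0.029

0.029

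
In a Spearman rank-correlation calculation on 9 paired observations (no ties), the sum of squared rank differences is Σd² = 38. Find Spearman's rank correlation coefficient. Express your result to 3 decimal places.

0.683

ρ = 1 − 6Σd² / [n(n²−1)] = 1 − 6×38 / (9×80)
  = 1 − 228/720 = 1 − 0.3167 ≈ 0.683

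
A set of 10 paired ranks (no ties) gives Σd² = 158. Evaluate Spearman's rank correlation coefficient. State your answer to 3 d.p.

0.042

ρ = 1 − 6Σd² / [n(n²−1)] = 1 − 6×158 / (10×99)
  = 1 − 948/990 = 1 − 0.9576 ≈ 0.042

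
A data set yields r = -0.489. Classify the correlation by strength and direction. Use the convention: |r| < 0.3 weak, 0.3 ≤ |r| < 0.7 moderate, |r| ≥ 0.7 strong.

moderate negative

r = -0.489 < 0 so the relationship is negative.
|r| = 0.489, which falls in the moderate range.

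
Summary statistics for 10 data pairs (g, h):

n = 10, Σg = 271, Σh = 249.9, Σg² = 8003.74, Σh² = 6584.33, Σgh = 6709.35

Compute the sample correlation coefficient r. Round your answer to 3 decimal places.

r = (nΣgh − ΣgΣh) / √[(nΣg² − (Σg)²)(nΣh² − (Σh)²)]
Numerator: 10×6709.35 − 271×249.9 = -629.4
Denominator: √[(80037.4 − 73441)(65843.3 − 62450.01)] = √[6596.4 × 3393.29] = 4731.1202
r = -629.4 / 4731.1202 ≈ -0.133

-0.133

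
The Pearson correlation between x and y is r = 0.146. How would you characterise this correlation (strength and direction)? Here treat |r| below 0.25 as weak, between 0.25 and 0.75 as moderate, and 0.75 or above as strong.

weak positive

r = 0.146 > 0 so the relationship is positive.
|r| = 0.146, which falls in the weak range.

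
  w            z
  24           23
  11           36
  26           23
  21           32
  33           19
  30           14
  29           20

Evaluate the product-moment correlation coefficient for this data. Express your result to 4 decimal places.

n = 7, Σw = 174, Σz = 167, Σw² = 4644, Σz² = 4335, Σwz = 3845
nΣwz − ΣwΣz = 26915 − 29058 = -2143
nΣw² − (Σw)² = 32508 − 30276 = 2232; nΣz² − (Σz)² = 30345 − 27889 = 2456
r = -2143 / √(2232 × 2456) = -2143 / 2341.3227 ≈ -0.9153

-0.9153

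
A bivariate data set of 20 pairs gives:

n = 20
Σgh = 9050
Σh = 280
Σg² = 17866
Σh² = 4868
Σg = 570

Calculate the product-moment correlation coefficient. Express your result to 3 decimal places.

0.863

r = (nΣgh − ΣgΣh) / √[(nΣg² − (Σg)²)(nΣh² − (Σh)²)]
Numerator: 20×9050 − 570×280 = 21400
Denominator: √[(357320 − 324900)(97360 − 78400)] = √[32420 × 18960] = 24792.8054
r = 21400 / 24792.8054 ≈ 0.863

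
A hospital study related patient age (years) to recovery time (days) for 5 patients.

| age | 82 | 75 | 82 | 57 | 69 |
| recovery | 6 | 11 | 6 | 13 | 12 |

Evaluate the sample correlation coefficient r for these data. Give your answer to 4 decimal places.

-0.8955

n = 5, Σx = 365, Σy = 48, Σx² = 27083, Σy² = 506, Σxy = 3378
nΣxy − ΣxΣy = 16890 − 17520 = -630
nΣx² − (Σx)² = 135415 − 133225 = 2190; nΣy² − (Σy)² = 2530 − 2304 = 226
r = -630 / √(2190 × 226) = -630 / 703.5197 ≈ -0.8955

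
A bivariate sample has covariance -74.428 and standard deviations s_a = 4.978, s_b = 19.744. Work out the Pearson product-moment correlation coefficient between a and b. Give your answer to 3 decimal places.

-0.757

r = Cov(a,b) / (s_a · s_b) = -74.428 / (4.978 × 19.744)
  = -74.428 / 98.2856 ≈ -0.757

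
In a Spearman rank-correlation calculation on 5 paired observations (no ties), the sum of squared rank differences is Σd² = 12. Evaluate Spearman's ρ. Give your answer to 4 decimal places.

0.4000

ρ = 1 − 6Σd² / [n(n²−1)] = 1 − 6×12 / (5×24)
  = 1 − 72/120 = 1 − 0.60000 ≈ 0.4000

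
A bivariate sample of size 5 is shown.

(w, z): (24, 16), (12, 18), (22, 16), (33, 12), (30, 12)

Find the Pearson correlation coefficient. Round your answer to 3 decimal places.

n = 5, Σw = 121, Σz = 74, Σw² = 3193, Σz² = 1124, Σwz = 1708
nΣwz − ΣwΣz = 8540 − 8954 = -414
nΣw² − (Σw)² = 15965 − 14641 = 1324; nΣz² − (Σz)² = 5620 − 5476 = 144
r = -414 / √(1324 × 144) = -414 / 436.6417 ≈ -0.948

-0.948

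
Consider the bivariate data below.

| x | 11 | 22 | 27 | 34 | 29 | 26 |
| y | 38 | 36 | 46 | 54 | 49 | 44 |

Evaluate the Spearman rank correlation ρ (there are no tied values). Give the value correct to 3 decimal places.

0.943

Rank x: 1, 2, 4, 6, 5, 3
Rank y: 2, 1, 4, 6, 5, 3
d = rank(x) − rank(y): -1, 1, 0, 0, 0, 0; Σd² = 2
ρ = 1 − 6Σd² / [n(n²−1)] = 1 − 6×2 / (6×35) = 1 − 12/210 ≈ 0.943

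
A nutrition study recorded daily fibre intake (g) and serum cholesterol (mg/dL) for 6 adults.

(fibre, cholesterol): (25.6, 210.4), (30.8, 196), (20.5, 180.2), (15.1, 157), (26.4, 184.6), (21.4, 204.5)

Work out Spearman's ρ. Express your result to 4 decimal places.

0.5429

Rank fibre: 4, 6, 2, 1, 5, 3
Rank cholesterol: 6, 4, 2, 1, 3, 5
d = rank(fibre) − rank(cholesterol): -2, 2, 0, 0, 2, -2; Σd² = 16
ρ = 1 − 6Σd² / [n(n²−1)] = 1 − 6×16 / (6×35) = 1 − 96/210 ≈ 0.5429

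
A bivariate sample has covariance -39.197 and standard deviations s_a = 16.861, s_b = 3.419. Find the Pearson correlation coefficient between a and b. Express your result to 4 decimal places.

r = Cov(a,b) / (s_a · s_b) = -39.197 / (16.861 × 3.419)
  = -39.197 / 57.6478 ≈ -0.6799

-0.6799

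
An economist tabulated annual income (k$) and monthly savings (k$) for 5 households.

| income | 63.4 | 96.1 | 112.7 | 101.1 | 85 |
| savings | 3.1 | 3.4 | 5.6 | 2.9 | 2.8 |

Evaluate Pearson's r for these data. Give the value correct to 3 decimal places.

n = 5, Σx = 458.3, Σy = 17.8, Σx² = 43402.27, Σy² = 68.78, Σxy = 1685.59
nΣxy − ΣxΣy = 8427.95 − 8157.74 = 270.21
nΣx² − (Σx)² = 217011.35 − 210038.89 = 6972.46; nΣy² − (Σy)² = 343.9 − 316.84 = 27.06
r = 270.21 / √(6972.46 × 27.06) = 270.21 / 434.3671 ≈ 0.622

0.622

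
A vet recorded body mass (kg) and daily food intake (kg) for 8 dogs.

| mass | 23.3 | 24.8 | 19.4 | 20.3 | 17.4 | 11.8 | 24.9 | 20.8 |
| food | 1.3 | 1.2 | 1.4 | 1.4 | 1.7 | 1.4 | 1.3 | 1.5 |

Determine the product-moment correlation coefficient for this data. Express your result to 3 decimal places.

-0.539

n = 8, Σx = 162.7, Σy = 11.2, Σx² = 3441.03, Σy² = 15.84, Σxy = 225.3
nΣxy − ΣxΣy = 1802.4 − 1822.24 = -19.84
nΣx² − (Σx)² = 27528.24 − 26471.29 = 1056.95; nΣy² − (Σy)² = 126.72 − 125.44 = 1.28
r = -19.84 / √(1056.95 × 1.28) = -19.84 / 36.7817 ≈ -0.539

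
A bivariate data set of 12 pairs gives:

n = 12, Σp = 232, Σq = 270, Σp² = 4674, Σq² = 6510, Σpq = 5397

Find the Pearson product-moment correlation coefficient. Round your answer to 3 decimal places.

r = (nΣpq − ΣpΣq) / √[(nΣp² − (Σp)²)(nΣq² − (Σq)²)]
Numerator: 12×5397 − 232×270 = 2124
Denominator: √[(56088 − 53824)(78120 − 72900)] = √[2264 × 5220] = 3437.7434
r = 2124 / 3437.7434 ≈ 0.618

0.618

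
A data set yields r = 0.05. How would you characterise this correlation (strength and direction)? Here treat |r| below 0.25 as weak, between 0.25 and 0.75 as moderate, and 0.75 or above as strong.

weak positive

r = 0.05 > 0 so the relationship is positive.
|r| = 0.05, which falls in the weak range.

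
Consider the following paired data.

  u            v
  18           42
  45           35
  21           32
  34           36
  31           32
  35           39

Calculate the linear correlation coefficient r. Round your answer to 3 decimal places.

n = 6, Σu = 184, Σv = 216, Σu² = 6132, Σv² = 7854, Σuv = 6584
nΣuv − ΣuΣv = 39504 − 39744 = -240
nΣu² − (Σu)² = 36792 − 33856 = 2936; nΣv² − (Σv)² = 47124 − 46656 = 468
r = -240 / √(2936 × 468) = -240 / 1172.1979 ≈ -0.205

-0.205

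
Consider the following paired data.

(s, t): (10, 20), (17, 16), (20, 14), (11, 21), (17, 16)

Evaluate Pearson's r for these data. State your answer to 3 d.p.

-0.980

n = 5, Σs = 75, Σt = 87, Σs² = 1199, Σt² = 1549, Σst = 1255
nΣst − ΣsΣt = 6275 − 6525 = -250
nΣs² − (Σs)² = 5995 − 5625 = 370; nΣt² − (Σt)² = 7745 − 7569 = 176
r = -250 / √(370 × 176) = -250 / 255.1862 ≈ -0.980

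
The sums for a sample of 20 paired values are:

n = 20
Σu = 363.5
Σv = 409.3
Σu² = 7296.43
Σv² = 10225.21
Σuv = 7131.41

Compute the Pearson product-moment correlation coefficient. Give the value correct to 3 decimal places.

r = (nΣuv − ΣuΣv) / √[(nΣu² − (Σu)²)(nΣv² − (Σv)²)]
Numerator: 20×7131.41 − 363.5×409.3 = -6152.35
Denominator: √[(145928.6 − 132132.25)(204504.2 − 167526.49)] = √[13796.35 × 36977.71] = 22586.6649
r = -6152.35 / 22586.6649 ≈ -0.272

-0.272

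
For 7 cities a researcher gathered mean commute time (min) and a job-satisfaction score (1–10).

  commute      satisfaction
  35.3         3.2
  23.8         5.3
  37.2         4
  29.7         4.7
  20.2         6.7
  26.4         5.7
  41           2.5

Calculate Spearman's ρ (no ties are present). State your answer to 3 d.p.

-0.929

Rank commute: 5, 2, 6, 4, 1, 3, 7
Rank satisfaction: 2, 5, 3, 4, 7, 6, 1
d = rank(commute) − rank(satisfaction): 3, -3, 3, 0, -6, -3, 6; Σd² = 108
ρ = 1 − 6Σd² / [n(n²−1)] = 1 − 6×108 / (7×48) = 1 − 648/336 ≈ -0.929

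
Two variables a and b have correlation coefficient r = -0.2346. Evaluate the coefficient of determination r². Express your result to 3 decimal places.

0.055

r² = (-0.2346)² = 0.055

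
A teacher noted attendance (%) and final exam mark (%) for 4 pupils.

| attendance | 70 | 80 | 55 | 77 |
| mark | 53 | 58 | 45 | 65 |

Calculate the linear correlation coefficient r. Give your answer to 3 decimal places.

n = 4, Σx = 282, Σy = 221, Σx² = 20254, Σy² = 12423, Σxy = 15830
nΣxy − ΣxΣy = 63320 − 62322 = 998
nΣx² − (Σx)² = 81016 − 79524 = 1492; nΣy² − (Σy)² = 49692 − 48841 = 851
r = 998 / √(1492 × 851) = 998 / 1126.8061 ≈ 0.886

0.886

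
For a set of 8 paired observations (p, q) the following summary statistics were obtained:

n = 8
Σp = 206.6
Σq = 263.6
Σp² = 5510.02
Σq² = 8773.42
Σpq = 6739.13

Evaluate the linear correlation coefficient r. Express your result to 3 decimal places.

-0.552

r = (nΣpq − ΣpΣq) / √[(nΣp² − (Σp)²)(nΣq² − (Σq)²)]
Numerator: 8×6739.13 − 206.6×263.6 = -546.72
Denominator: √[(44080.16 − 42683.56)(70187.36 − 69484.96)] = √[1396.6 × 702.4] = 990.4402
r = -546.72 / 990.4402 ≈ -0.552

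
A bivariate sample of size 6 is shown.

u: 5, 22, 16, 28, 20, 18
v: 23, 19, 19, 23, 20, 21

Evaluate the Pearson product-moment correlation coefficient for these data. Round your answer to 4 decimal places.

n = 6, Σu = 109, Σv = 125, Σu² = 2273, Σv² = 2621, Σuv = 2259
nΣuv − ΣuΣv = 13554 − 13625 = -71
nΣu² − (Σu)² = 13638 − 11881 = 1757; nΣv² − (Σv)² = 15726 − 15625 = 101
r = -71 / √(1757 × 101) = -71 / 421.2565 ≈ -0.1685

-0.1685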